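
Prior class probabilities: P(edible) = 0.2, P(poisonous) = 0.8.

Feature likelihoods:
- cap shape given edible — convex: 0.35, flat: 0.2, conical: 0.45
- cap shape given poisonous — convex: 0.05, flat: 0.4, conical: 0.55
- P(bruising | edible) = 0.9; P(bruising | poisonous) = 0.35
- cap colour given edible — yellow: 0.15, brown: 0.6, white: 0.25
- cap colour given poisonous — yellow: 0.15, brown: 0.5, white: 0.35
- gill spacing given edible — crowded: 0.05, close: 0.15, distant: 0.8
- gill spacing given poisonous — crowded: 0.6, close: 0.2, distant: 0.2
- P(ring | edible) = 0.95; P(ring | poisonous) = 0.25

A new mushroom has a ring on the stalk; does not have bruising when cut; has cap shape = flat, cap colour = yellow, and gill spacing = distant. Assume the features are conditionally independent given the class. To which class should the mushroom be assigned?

poisonous

edible: 0.2 × 0.2 × (1−0.9) × 0.15 × 0.8 × 0.95 = 0.000456
poisonous: 0.8 × 0.4 × (1−0.35) × 0.15 × 0.2 × 0.25 = 0.00156
Highest score → poisonous.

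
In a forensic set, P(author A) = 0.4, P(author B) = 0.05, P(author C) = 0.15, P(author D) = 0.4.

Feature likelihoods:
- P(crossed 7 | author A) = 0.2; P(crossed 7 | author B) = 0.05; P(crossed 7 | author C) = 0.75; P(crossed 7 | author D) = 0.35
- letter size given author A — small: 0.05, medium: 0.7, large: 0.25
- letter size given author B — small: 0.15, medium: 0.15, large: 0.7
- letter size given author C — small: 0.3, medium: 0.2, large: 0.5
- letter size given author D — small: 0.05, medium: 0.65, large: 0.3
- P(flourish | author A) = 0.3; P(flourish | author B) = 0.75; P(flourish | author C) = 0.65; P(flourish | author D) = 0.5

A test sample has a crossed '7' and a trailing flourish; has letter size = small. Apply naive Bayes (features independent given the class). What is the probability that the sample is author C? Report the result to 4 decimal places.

author A: 0.4 × 0.2 × 0.05 × 0.3 = 0.0012
author B: 0.05 × 0.05 × 0.15 × 0.75 = 0.00028125
author C: 0.15 × 0.75 × 0.3 × 0.65 = 0.0219375
author D: 0.4 × 0.35 × 0.05 × 0.5 = 0.0035
P(author C | x) = 0.0219375 / 0.02691875 ≈ 0.8150

0.8150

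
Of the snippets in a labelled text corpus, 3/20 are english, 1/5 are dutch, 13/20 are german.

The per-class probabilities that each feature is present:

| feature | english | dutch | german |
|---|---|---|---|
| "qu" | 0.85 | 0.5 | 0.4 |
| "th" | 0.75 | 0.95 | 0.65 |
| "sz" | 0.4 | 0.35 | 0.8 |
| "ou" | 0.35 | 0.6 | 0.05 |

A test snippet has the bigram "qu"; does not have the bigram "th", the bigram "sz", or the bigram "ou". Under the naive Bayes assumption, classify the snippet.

english: 0.15 × 0.85 × (1−0.75) × (1−0.4) × (1−0.35) = 0.01243125
dutch: 0.2 × 0.5 × (1−0.95) × (1−0.35) × (1−0.6) = 0.0013
german: 0.65 × 0.4 × (1−0.65) × (1−0.8) × (1−0.05) = 0.01729
Highest score → german.

german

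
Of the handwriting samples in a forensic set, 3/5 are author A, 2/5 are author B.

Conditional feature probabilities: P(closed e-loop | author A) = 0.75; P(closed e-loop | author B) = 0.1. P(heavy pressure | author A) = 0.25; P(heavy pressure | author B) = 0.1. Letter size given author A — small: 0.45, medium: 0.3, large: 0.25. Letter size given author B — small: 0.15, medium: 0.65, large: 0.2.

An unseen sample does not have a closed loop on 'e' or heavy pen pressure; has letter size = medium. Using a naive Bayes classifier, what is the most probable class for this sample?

author B

author A: 0.6 × (1−0.75) × (1−0.25) × 0.3 = 0.03375
author B: 0.4 × (1−0.1) × (1−0.1) × 0.65 = 0.2106
Highest score → author B.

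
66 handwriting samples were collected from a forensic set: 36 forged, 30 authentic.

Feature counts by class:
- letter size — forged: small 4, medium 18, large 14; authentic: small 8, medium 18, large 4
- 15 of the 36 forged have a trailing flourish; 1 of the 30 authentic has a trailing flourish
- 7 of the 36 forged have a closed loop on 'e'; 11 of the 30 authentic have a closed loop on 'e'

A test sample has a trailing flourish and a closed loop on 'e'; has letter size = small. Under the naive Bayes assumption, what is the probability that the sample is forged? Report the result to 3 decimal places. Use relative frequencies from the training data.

forged: (36/66) × (4/36) × (15/36) × (7/36) ≈ 0.00491021
authentic: (30/66) × (8/30) × (1/30) × (11/30) ≈ 0.00148148
P(forged | x) = 0.00491021 / 0.00639169 ≈ 0.768

0.768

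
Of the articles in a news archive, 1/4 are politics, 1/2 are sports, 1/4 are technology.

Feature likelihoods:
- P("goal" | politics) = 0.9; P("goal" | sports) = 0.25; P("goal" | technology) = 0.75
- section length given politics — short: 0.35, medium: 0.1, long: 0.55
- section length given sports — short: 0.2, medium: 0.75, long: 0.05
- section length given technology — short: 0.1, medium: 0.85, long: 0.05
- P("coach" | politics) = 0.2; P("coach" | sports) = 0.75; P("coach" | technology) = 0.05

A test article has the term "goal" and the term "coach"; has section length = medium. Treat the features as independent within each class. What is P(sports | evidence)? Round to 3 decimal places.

politics: 0.25 × 0.9 × 0.1 × 0.2 = 0.0045
sports: 0.5 × 0.25 × 0.75 × 0.75 = 0.0703125
technology: 0.25 × 0.75 × 0.85 × 0.05 = 0.00796875
P(sports | x) = 0.0703125 / 0.08278125 ≈ 0.849

0.849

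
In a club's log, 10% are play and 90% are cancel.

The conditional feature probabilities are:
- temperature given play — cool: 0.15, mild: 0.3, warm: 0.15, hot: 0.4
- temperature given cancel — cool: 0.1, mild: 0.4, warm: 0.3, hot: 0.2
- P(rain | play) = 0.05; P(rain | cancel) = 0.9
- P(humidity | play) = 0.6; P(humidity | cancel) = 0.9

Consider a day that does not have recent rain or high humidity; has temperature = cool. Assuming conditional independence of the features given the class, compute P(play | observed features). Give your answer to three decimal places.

play: 0.1 × 0.15 × (1−0.05) × (1−0.6) = 0.0057
cancel: 0.9 × 0.1 × (1−0.9) × (1−0.9) = 0.0009
P(play | x) = 0.0057 / 0.0066 ≈ 0.864

0.864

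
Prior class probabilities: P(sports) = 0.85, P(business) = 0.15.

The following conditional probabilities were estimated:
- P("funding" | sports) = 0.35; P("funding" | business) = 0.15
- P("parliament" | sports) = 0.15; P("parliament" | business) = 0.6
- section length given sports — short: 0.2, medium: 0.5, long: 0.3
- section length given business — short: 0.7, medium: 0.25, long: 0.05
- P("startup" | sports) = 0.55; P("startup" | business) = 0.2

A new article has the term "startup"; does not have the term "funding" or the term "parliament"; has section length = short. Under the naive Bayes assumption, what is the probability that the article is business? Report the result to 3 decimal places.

0.121

sports: 0.85 × (1−0.35) × (1−0.15) × 0.2 × 0.55 = 0.05165875
business: 0.15 × (1−0.15) × (1−0.6) × 0.7 × 0.2 = 0.00714
P(business | x) = 0.00714 / 0.05879875 ≈ 0.121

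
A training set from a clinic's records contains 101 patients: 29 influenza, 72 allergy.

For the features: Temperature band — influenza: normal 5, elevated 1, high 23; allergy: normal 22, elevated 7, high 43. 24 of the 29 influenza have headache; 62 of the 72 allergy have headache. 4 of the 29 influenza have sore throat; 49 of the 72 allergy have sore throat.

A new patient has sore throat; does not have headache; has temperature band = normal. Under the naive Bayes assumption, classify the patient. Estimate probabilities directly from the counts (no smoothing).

influenza: (29/101) × (5/29) × (5/29) × (4/29) ≈ 0.00117729
allergy: (72/101) × (22/72) × (10/72) × (49/72) ≈ 0.0205889
Highest score → allergy.

allergy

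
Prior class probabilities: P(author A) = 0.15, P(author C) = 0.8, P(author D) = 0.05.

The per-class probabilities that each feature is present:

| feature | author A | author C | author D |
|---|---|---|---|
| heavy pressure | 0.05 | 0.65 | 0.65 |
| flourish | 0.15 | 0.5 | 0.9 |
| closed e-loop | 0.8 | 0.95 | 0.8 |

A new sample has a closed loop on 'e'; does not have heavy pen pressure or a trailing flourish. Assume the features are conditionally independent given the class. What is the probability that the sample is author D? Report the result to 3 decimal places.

0.006

author A: 0.15 × (1−0.05) × (1−0.15) × 0.8 = 0.0969
author C: 0.8 × (1−0.65) × (1−0.5) × 0.95 = 0.133
author D: 0.05 × (1−0.65) × (1−0.9) × 0.8 = 0.0014
P(author D | x) = 0.0014 / 0.2313 ≈ 0.006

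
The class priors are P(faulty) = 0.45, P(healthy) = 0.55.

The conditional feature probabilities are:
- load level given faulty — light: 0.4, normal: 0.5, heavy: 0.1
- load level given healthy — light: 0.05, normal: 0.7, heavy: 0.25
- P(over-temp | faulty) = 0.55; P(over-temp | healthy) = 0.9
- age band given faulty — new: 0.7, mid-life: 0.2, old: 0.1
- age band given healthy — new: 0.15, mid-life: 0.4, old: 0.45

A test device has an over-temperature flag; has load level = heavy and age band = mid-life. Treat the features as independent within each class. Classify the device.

healthy

faulty: 0.45 × 0.1 × 0.55 × 0.2 = 0.00495
healthy: 0.55 × 0.25 × 0.9 × 0.4 = 0.0495
Highest score → healthy.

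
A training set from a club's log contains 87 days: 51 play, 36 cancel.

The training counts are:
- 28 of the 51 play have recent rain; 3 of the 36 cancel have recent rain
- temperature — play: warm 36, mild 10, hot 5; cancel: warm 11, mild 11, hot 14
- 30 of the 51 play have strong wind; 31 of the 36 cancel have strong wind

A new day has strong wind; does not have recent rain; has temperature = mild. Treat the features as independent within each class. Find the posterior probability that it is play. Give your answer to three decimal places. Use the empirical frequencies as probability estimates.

0.234

play: (51/87) × (23/51) × (10/51) × (30/51) ≈ 0.0304923
cancel: (36/87) × (33/36) × (11/36) × (31/36) ≈ 0.0998031
P(play | x) = 0.0304923 / 0.1302954 ≈ 0.234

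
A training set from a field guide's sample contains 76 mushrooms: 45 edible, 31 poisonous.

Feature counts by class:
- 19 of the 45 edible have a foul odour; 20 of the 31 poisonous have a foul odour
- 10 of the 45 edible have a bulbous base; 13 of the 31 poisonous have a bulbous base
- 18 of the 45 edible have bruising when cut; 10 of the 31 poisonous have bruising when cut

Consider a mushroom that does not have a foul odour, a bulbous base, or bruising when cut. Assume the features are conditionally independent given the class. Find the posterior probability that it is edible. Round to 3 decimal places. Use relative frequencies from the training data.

0.737

edible: (45/76) × (26/45) × (35/45) × (27/45) ≈ 0.159649
poisonous: (31/76) × (11/31) × (18/31) × (21/31) ≈ 0.0569308
P(edible | x) = 0.159649 / 0.2165798 ≈ 0.737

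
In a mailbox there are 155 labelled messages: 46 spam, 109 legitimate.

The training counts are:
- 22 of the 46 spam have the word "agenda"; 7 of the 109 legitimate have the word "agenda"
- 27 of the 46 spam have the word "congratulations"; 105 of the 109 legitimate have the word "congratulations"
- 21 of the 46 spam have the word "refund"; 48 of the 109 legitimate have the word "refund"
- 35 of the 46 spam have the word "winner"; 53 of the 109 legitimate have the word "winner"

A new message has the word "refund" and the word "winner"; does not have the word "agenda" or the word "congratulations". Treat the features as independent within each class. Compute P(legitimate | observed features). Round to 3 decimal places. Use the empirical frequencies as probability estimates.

0.189

spam: (46/155) × (24/46) × (19/46) × (21/46) × (35/46) ≈ 0.022215
legitimate: (109/155) × (102/109) × (4/109) × (48/109) × (53/109) ≈ 0.0051709
P(legitimate | x) = 0.0051709 / 0.0273859 ≈ 0.189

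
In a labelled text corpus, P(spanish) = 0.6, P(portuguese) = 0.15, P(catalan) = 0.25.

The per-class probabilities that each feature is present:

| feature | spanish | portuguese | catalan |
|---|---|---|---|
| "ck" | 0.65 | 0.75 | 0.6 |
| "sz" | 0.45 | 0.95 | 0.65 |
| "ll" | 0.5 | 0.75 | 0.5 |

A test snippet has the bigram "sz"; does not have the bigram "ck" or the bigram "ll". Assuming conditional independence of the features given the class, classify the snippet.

spanish

spanish: 0.6 × (1−0.65) × 0.45 × (1−0.5) = 0.04725
portuguese: 0.15 × (1−0.75) × 0.95 × (1−0.75) = 0.00890625
catalan: 0.25 × (1−0.6) × 0.65 × (1−0.5) = 0.0325
Highest score → spanish.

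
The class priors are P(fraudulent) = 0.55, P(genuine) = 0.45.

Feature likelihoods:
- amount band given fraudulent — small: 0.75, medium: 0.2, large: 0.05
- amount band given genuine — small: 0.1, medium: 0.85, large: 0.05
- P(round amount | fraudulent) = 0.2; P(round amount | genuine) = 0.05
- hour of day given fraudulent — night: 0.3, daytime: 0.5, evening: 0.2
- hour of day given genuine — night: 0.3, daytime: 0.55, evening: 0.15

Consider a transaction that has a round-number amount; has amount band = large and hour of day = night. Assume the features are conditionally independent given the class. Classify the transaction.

fraudulent: 0.55 × 0.05 × 0.2 × 0.3 = 0.00165
genuine: 0.45 × 0.05 × 0.05 × 0.3 = 0.0003375
Highest score → fraudulent.

fraudulent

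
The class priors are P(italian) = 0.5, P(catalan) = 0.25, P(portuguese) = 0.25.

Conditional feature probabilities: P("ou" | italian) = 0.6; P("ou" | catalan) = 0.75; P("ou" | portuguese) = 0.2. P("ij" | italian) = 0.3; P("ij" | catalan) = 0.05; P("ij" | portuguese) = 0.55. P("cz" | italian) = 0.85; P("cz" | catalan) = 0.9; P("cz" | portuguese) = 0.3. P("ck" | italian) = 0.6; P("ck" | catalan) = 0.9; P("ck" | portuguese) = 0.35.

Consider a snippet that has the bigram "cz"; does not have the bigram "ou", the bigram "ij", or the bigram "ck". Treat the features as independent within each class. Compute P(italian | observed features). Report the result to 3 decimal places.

italian: 0.5 × (1−0.6) × (1−0.3) × 0.85 × (1−0.6) = 0.0476
catalan: 0.25 × (1−0.75) × (1−0.05) × 0.9 × (1−0.9) = 0.00534375
portuguese: 0.25 × (1−0.2) × (1−0.55) × 0.3 × (1−0.35) = 0.01755
P(italian | x) = 0.0476 / 0.07049375 ≈ 0.675

0.675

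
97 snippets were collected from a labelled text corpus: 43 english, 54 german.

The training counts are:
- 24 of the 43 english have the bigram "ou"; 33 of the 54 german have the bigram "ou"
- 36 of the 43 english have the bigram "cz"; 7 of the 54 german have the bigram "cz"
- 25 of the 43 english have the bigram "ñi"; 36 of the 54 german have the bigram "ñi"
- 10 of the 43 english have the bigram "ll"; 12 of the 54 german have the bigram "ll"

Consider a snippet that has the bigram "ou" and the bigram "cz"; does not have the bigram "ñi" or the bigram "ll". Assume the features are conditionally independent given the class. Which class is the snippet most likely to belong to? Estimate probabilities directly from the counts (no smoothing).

english

english: (43/97) × (24/43) × (36/43) × (18/43) × (33/43) ≈ 0.0665462
german: (54/97) × (33/54) × (7/54) × (18/54) × (42/54) ≈ 0.0114335
Highest score → english.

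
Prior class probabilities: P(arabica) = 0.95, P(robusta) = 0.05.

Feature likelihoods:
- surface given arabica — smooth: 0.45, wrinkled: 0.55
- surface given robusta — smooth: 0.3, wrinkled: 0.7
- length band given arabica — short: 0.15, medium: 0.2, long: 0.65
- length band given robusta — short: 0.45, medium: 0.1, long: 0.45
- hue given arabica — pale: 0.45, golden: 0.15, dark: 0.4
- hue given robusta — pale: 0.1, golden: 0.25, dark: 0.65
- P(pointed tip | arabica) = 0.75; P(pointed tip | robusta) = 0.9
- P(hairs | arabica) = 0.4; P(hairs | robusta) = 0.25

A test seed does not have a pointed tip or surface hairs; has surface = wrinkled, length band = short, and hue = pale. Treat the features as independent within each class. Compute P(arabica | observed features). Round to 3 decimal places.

0.978

arabica: 0.95 × 0.55 × 0.15 × 0.45 × (1−0.75) × (1−0.4) = 0.0052903125
robusta: 0.05 × 0.7 × 0.45 × 0.1 × (1−0.9) × (1−0.25) = 0.000118125
P(arabica | x) = 0.0052903125 / 0.0054084375 ≈ 0.978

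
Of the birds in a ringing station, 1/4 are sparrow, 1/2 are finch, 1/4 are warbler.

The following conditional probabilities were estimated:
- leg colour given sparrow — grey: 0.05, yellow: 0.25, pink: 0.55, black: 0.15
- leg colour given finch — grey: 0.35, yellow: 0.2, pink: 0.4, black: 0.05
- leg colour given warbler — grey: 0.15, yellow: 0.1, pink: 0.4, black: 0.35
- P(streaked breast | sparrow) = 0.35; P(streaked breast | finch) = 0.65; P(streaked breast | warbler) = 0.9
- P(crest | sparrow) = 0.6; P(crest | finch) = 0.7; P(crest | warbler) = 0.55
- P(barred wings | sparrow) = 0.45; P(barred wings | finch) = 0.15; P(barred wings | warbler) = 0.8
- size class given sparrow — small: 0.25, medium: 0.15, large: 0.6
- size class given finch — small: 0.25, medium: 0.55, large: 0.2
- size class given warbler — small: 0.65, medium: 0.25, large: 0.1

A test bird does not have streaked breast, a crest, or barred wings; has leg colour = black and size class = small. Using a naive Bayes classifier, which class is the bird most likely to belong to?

sparrow

sparrow: 0.25 × 0.15 × (1−0.35) × (1−0.6) × (1−0.45) × 0.25 = 0.001340625
finch: 0.5 × 0.05 × (1−0.65) × (1−0.7) × (1−0.15) × 0.25 = 0.0005578125
warbler: 0.25 × 0.35 × (1−0.9) × (1−0.55) × (1−0.8) × 0.65 = 0.000511875
Highest score → sparrow.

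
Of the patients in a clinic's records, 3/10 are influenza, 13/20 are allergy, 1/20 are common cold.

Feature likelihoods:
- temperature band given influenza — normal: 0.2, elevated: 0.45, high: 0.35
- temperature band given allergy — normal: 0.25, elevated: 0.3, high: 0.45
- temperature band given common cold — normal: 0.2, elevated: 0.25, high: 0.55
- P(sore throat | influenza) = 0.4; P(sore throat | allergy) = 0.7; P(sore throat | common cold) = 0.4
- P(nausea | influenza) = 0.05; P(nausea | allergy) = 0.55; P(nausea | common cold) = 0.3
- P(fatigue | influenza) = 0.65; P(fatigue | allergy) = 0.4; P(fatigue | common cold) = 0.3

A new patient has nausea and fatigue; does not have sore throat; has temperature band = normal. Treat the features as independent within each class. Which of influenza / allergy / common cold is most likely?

influenza: 0.3 × 0.2 × (1−0.4) × 0.05 × 0.65 = 0.00117
allergy: 0.65 × 0.25 × (1−0.7) × 0.55 × 0.4 = 0.010725
common cold: 0.05 × 0.2 × (1−0.4) × 0.3 × 0.3 = 0.00054
Highest score → allergy.

allergy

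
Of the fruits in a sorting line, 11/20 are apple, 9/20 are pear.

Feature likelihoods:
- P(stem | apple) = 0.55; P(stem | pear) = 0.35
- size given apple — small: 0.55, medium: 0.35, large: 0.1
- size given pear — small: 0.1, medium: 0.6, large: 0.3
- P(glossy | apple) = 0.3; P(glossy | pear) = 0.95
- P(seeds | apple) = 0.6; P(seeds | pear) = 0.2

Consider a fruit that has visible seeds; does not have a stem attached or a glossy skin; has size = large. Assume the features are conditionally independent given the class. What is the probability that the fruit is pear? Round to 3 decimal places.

apple: 0.55 × (1−0.55) × 0.1 × (1−0.3) × 0.6 = 0.010395
pear: 0.45 × (1−0.35) × 0.3 × (1−0.95) × 0.2 = 0.0008775
P(pear | x) = 0.0008775 / 0.0112725 ≈ 0.078

0.078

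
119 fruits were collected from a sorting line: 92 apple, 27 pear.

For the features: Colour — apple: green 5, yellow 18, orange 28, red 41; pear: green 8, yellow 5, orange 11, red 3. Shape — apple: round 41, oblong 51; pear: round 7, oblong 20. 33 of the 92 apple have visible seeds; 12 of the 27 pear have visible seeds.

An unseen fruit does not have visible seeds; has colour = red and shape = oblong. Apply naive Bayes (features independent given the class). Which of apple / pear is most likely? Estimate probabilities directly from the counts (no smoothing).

apple

apple: (92/119) × (41/92) × (51/92) × (59/92) ≈ 0.122485
pear: (27/119) × (3/27) × (20/27) × (15/27) ≈ 0.0103745
Highest score → apple.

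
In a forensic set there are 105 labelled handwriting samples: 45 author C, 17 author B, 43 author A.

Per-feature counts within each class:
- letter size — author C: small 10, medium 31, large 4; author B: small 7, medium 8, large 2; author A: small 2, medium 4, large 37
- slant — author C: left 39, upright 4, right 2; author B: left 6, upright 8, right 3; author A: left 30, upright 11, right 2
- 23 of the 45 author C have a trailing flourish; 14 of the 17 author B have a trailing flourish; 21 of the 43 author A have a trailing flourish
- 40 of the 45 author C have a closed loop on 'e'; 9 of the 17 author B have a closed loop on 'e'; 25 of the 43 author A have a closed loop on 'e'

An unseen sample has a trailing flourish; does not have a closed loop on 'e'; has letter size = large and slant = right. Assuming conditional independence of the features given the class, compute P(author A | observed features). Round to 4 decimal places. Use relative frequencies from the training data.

0.7055

author C: (45/105) × (4/45) × (2/45) × (23/45) × (5/45) ≈ 0.0000961526
author B: (17/105) × (2/17) × (3/17) × (14/17) × (8/17) ≈ 0.00130267
author A: (43/105) × (37/43) × (2/43) × (21/43) × (18/43) ≈ 0.00335065
P(author A | x) = 0.00335065 / 0.0047494726 ≈ 0.7055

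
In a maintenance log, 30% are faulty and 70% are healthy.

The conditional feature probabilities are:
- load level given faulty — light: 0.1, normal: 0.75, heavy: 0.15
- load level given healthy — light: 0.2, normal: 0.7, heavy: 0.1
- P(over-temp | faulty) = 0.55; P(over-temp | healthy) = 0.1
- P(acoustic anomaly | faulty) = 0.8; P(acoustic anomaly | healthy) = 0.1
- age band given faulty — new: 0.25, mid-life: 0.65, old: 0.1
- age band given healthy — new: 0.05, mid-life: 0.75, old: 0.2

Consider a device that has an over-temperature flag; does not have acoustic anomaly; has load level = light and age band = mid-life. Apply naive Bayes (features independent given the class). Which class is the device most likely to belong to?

healthy

faulty: 0.3 × 0.1 × 0.55 × (1−0.8) × 0.65 = 0.002145
healthy: 0.7 × 0.2 × 0.1 × (1−0.1) × 0.75 = 0.00945
Highest score → healthy.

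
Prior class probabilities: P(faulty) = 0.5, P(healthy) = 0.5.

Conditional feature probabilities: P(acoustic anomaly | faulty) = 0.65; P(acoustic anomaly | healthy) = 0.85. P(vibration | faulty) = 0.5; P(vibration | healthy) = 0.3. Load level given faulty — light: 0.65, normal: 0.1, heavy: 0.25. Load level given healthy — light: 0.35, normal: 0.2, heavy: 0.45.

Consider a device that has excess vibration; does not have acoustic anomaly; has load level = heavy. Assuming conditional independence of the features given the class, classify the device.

faulty: 0.5 × (1−0.65) × 0.5 × 0.25 = 0.021875
healthy: 0.5 × (1−0.85) × 0.3 × 0.45 = 0.010125
Highest score → faulty.

faulty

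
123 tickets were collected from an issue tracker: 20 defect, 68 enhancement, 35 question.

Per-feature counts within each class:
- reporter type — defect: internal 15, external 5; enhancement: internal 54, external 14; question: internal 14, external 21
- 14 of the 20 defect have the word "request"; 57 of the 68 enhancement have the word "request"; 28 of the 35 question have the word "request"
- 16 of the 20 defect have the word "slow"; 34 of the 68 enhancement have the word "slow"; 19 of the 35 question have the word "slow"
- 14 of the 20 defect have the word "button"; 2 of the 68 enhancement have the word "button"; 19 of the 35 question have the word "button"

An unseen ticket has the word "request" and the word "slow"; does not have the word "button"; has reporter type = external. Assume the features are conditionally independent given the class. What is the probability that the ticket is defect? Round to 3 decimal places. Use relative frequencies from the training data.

0.078

defect: (20/123) × (5/20) × (14/20) × (16/20) × (6/20) ≈ 0.00682927
enhancement: (68/123) × (14/68) × (57/68) × (34/68) × (66/68) ≈ 0.0463014
question: (35/123) × (21/35) × (28/35) × (19/35) × (16/35) ≈ 0.0338955
P(defect | x) = 0.00682927 / 0.08702617 ≈ 0.078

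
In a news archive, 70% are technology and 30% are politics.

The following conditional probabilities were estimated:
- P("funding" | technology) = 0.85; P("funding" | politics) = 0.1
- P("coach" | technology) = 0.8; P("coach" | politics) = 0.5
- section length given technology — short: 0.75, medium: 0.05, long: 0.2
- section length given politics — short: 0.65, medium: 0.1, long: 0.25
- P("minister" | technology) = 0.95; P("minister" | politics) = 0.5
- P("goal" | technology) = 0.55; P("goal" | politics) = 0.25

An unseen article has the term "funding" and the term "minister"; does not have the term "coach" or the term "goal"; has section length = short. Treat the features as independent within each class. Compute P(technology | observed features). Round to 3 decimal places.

technology: 0.7 × 0.85 × (1−0.8) × 0.75 × 0.95 × (1−0.55) = 0.038154375
politics: 0.3 × 0.1 × (1−0.5) × 0.65 × 0.5 × (1−0.25) = 0.00365625
P(technology | x) = 0.038154375 / 0.041810625 ≈ 0.913

0.913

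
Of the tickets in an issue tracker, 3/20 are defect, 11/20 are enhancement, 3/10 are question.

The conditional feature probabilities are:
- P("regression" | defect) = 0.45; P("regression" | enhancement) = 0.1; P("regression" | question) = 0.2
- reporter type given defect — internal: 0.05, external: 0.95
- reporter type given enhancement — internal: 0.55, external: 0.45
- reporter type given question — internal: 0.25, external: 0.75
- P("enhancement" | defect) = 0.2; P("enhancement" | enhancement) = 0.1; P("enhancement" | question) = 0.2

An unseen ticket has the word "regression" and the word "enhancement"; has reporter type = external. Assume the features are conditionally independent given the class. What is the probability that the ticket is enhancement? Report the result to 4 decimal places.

defect: 0.15 × 0.45 × 0.95 × 0.2 = 0.012825
enhancement: 0.55 × 0.1 × 0.45 × 0.1 = 0.002475
question: 0.3 × 0.2 × 0.75 × 0.2 = 0.009
P(enhancement | x) = 0.002475 / 0.0243 ≈ 0.1019

0.1019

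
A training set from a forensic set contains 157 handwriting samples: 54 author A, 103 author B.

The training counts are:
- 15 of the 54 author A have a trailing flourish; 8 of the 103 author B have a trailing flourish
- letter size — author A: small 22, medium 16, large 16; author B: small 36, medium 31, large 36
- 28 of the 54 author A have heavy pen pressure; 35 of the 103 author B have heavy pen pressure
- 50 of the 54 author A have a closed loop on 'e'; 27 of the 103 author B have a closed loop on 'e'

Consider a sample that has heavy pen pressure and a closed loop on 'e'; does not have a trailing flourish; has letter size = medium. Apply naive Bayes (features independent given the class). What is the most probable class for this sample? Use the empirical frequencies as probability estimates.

author A: (54/157) × (39/54) × (16/54) × (28/54) × (50/54) ≈ 0.0353372
author B: (103/157) × (95/103) × (31/103) × (35/103) × (27/103) ≈ 0.0162221
Highest score → author A.

author A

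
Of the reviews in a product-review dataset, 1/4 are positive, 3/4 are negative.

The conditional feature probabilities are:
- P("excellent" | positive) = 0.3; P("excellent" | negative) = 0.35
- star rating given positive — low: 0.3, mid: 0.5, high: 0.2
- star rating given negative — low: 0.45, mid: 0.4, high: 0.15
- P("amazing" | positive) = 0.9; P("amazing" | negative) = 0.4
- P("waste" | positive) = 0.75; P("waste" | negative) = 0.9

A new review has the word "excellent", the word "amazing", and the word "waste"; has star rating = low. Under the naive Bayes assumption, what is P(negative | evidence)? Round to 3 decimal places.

positive: 0.25 × 0.3 × 0.3 × 0.9 × 0.75 = 0.0151875
negative: 0.75 × 0.35 × 0.45 × 0.4 × 0.9 = 0.042525
P(negative | x) = 0.042525 / 0.0577125 ≈ 0.737

0.737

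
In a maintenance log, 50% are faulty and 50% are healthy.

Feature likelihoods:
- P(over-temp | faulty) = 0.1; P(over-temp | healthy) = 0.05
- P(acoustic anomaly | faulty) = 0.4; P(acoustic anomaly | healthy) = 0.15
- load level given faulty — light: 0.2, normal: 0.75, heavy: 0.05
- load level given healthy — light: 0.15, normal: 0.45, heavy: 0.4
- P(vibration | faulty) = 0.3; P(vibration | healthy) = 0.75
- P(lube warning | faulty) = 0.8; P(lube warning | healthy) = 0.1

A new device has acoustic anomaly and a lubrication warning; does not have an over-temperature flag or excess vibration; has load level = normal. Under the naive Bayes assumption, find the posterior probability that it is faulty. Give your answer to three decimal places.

0.990

faulty: 0.5 × (1−0.1) × 0.4 × 0.75 × (1−0.3) × 0.8 = 0.0756
healthy: 0.5 × (1−0.05) × 0.15 × 0.45 × (1−0.75) × 0.1 = 0.0008015625
P(faulty | x) = 0.0756 / 0.0764015625 ≈ 0.990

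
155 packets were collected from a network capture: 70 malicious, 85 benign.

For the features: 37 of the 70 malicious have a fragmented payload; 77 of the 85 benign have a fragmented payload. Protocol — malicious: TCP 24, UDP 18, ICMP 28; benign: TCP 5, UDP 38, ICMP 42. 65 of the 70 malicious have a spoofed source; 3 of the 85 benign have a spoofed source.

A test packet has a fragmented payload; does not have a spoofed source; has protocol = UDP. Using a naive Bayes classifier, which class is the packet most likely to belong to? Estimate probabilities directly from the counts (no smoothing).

benign

malicious: (70/155) × (37/70) × (18/70) × (5/70) ≈ 0.00438446
benign: (85/155) × (77/85) × (38/85) × (82/85) ≈ 0.214249
Highest score → benign.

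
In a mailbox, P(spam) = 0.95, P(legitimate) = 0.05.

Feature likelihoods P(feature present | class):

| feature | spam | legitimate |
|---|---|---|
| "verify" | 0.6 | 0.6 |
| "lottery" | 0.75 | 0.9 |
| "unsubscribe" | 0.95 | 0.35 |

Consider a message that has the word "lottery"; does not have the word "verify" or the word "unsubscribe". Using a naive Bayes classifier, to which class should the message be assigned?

spam: 0.95 × (1−0.6) × 0.75 × (1−0.95) = 0.01425
legitimate: 0.05 × (1−0.6) × 0.9 × (1−0.35) = 0.0117
Highest score → spam.

spam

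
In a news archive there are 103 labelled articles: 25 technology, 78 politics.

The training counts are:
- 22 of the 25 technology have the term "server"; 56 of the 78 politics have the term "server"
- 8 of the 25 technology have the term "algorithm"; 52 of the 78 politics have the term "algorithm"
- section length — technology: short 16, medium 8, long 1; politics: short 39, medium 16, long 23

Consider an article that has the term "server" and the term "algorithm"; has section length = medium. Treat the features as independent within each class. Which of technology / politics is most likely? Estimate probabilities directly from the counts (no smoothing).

politics

technology: (25/103) × (22/25) × (8/25) × (8/25) ≈ 0.0218718
politics: (78/103) × (56/78) × (52/78) × (16/78) ≈ 0.0743507
Highest score → politics.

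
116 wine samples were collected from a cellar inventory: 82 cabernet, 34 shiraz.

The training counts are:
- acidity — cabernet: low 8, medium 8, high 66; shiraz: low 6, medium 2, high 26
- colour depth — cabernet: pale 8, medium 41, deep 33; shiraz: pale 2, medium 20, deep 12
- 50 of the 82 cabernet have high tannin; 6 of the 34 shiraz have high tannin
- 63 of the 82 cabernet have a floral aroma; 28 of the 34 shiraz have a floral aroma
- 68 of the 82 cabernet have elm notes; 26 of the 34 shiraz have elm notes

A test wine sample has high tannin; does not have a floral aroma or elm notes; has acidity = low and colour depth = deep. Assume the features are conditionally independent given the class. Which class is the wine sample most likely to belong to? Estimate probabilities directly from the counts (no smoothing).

cabernet: (82/116) × (8/82) × (33/82) × (50/82) × (19/82) × (14/82) ≈ 0.000669487
shiraz: (34/116) × (6/34) × (12/34) × (6/34) × (6/34) × (8/34) ≈ 0.000133768
Highest score → cabernet.

cabernet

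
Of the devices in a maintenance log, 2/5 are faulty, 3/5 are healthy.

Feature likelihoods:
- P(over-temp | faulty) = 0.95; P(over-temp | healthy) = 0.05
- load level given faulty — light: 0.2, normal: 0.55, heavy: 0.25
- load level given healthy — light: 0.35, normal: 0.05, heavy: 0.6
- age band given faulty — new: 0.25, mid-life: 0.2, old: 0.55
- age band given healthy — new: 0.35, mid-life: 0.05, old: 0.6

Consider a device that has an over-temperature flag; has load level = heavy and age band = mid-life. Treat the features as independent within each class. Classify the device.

faulty

faulty: 0.4 × 0.95 × 0.25 × 0.2 = 0.019
healthy: 0.6 × 0.05 × 0.6 × 0.05 = 0.0009
Highest score → faulty.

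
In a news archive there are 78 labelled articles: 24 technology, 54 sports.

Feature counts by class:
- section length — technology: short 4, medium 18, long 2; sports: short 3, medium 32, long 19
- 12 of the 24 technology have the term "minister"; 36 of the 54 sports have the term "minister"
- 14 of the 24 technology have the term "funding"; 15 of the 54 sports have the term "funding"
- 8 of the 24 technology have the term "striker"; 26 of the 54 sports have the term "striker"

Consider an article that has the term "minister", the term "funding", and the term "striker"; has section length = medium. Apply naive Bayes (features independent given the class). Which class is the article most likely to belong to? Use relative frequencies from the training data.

sports

technology: (24/78) × (18/24) × (12/24) × (14/24) × (8/24) ≈ 0.0224359
sports: (54/78) × (32/54) × (36/54) × (15/54) × (26/54) ≈ 0.0365798
Highest score → sports.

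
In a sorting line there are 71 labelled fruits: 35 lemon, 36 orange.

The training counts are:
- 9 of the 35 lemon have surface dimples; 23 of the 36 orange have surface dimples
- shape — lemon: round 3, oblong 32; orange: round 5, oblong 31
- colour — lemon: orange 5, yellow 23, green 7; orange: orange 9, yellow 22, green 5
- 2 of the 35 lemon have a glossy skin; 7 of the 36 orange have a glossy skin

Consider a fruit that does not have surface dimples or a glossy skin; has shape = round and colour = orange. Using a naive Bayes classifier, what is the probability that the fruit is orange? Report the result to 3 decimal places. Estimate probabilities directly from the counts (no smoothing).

lemon: (35/71) × (26/35) × (3/35) × (5/35) × (33/35) ≈ 0.00422782
orange: (36/71) × (13/36) × (5/36) × (9/36) × (29/36) ≈ 0.00512139
P(orange | x) = 0.00512139 / 0.00934921 ≈ 0.548

0.548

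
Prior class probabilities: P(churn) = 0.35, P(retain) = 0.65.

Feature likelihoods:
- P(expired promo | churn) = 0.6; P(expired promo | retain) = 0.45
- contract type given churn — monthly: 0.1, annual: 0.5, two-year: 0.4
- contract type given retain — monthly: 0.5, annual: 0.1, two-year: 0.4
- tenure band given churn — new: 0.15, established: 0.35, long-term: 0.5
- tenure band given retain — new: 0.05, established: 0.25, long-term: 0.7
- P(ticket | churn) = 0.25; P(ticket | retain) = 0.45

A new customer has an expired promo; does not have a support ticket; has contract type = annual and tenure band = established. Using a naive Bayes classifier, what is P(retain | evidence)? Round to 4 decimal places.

0.1273

churn: 0.35 × 0.6 × 0.5 × 0.35 × (1−0.25) = 0.0275625
retain: 0.65 × 0.45 × 0.1 × 0.25 × (1−0.45) = 0.004021875
P(retain | x) = 0.004021875 / 0.031584375 ≈ 0.1273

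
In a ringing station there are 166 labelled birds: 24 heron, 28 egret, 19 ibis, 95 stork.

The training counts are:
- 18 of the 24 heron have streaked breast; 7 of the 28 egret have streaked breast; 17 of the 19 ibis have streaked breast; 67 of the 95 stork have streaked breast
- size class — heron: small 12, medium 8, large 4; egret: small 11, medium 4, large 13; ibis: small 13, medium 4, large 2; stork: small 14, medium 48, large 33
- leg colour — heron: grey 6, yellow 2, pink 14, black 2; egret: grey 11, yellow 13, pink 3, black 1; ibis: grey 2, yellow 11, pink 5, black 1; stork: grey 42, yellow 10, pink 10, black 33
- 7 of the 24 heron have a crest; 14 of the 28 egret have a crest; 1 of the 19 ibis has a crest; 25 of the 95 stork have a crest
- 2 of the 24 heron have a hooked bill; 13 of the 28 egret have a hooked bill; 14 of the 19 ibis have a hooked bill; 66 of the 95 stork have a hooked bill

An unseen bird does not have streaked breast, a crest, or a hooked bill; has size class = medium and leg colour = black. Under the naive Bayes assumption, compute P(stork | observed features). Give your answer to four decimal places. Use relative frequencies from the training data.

0.8858

heron: (24/166) × (6/24) × (8/24) × (2/24) × (17/24) × (22/24) ≈ 0.000651913
egret: (28/166) × (21/28) × (4/28) × (1/28) × (14/28) × (15/28) ≈ 0.000172885
ibis: (19/166) × (2/19) × (4/19) × (1/19) × (18/19) × (5/19) ≈ 0.000033282
stork: (95/166) × (28/95) × (48/95) × (33/95) × (70/95) × (29/95) ≈ 0.00665897
P(stork | x) = 0.00665897 / 0.00751705 ≈ 0.8858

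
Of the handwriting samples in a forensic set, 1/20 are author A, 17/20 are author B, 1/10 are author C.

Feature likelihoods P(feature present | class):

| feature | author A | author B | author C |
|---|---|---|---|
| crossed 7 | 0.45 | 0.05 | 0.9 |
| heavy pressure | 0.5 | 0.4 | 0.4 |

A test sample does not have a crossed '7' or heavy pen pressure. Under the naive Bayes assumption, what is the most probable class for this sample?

author B

author A: 0.05 × (1−0.45) × (1−0.5) = 0.01375
author B: 0.85 × (1−0.05) × (1−0.4) = 0.4845
author C: 0.1 × (1−0.9) × (1−0.4) = 0.006
Highest score → author B.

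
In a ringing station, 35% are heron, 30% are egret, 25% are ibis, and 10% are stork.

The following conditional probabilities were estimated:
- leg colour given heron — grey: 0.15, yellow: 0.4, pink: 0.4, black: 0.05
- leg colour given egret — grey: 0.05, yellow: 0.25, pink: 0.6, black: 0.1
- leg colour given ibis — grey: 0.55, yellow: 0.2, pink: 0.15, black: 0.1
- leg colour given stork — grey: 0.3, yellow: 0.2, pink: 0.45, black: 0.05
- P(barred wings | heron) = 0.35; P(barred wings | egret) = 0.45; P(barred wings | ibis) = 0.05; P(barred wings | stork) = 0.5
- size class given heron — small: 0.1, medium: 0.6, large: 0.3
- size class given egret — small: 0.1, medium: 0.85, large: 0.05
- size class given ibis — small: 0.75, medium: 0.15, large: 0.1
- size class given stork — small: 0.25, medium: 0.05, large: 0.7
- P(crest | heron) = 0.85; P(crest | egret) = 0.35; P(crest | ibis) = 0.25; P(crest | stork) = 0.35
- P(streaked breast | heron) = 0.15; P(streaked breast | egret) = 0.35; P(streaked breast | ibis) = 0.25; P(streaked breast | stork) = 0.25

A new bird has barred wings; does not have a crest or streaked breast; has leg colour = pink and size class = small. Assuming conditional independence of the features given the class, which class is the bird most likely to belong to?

heron: 0.35 × 0.4 × 0.35 × 0.1 × (1−0.85) × (1−0.15) = 0.00062475
egret: 0.3 × 0.6 × 0.45 × 0.1 × (1−0.35) × (1−0.35) = 0.00342225
ibis: 0.25 × 0.15 × 0.05 × 0.75 × (1−0.25) × (1−0.25) = 0.000791015625
stork: 0.1 × 0.45 × 0.5 × 0.25 × (1−0.35) × (1−0.25) = 0.0027421875
Highest score → egret.

egret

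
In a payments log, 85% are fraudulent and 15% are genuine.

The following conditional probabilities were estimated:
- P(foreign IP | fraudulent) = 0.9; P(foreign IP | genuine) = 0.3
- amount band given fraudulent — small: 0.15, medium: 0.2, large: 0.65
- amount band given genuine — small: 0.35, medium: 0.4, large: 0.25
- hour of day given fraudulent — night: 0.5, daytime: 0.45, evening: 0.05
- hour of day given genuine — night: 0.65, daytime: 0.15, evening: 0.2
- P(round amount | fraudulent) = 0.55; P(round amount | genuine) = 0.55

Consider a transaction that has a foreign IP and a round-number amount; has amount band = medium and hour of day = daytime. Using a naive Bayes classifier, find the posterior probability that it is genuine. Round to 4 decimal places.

0.0377

fraudulent: 0.85 × 0.9 × 0.2 × 0.45 × 0.55 = 0.0378675
genuine: 0.15 × 0.3 × 0.4 × 0.15 × 0.55 = 0.001485
P(genuine | x) = 0.001485 / 0.0393525 ≈ 0.0377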